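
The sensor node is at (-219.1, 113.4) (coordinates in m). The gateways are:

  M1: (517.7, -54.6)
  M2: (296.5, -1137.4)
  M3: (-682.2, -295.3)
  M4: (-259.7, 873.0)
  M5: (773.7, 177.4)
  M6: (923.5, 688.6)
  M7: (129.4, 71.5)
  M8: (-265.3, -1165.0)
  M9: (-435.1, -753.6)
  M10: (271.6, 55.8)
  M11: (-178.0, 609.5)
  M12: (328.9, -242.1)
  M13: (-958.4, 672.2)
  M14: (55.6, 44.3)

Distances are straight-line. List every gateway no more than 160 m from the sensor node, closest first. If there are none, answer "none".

Distances from (-219.1, 113.4):
M1: 755.71 m
M2: 1352.90 m
M3: 617.65 m
M4: 760.68 m
M5: 994.86 m
M6: 1279.21 m
M7: 351.01 m
M8: 1279.23 m
M9: 893.50 m
M10: 494.07 m
M11: 497.80 m
M12: 653.21 m
M13: 926.73 m
M14: 283.26 m
Threshold 160 m: none within range.

none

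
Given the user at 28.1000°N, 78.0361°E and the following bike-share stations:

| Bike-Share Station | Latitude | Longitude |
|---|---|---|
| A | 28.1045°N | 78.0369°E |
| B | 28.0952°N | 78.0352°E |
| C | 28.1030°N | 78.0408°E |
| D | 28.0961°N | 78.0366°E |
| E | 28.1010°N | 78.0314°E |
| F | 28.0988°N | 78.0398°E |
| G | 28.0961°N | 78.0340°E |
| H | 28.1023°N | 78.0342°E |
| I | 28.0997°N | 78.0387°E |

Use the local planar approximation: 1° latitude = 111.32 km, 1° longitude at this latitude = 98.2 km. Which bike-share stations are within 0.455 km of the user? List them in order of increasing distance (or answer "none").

I, H, F, D

Distances from 28.1000°N, 78.0361°E:
A: √((0.0045·111.32)² + (0.0008·98.2)²) = √(0.250941 + 0.006172) = 0.5071 km
B: √((-0.0048·111.32)² + (-0.0009·98.2)²) = √(0.285515 + 0.007811) = 0.5416 km
C: √((0.0030·111.32)² + (0.0047·98.2)²) = √(0.111529 + 0.213019) = 0.5697 km
D: √((-0.0039·111.32)² + (0.0005·98.2)²) = √(0.188484 + 0.002411) = 0.4369 km
E: √((0.0010·111.32)² + (-0.0047·98.2)²) = √(0.012392 + 0.213019) = 0.4748 km
F: √((-0.0012·111.32)² + (0.0037·98.2)²) = √(0.017845 + 0.132016) = 0.3871 km
G: √((-0.0039·111.32)² + (-0.0021·98.2)²) = √(0.188484 + 0.042527) = 0.4806 km
H: √((0.0023·111.32)² + (-0.0019·98.2)²) = √(0.065554 + 0.034812) = 0.3168 km
I: √((-0.0003·111.32)² + (0.0026·98.2)²) = √(0.001115 + 0.065188) = 0.2575 km
Threshold 0.455 km: I (0.2575 km), H (0.3168 km), F (0.3871 km), D (0.4369 km) are within range.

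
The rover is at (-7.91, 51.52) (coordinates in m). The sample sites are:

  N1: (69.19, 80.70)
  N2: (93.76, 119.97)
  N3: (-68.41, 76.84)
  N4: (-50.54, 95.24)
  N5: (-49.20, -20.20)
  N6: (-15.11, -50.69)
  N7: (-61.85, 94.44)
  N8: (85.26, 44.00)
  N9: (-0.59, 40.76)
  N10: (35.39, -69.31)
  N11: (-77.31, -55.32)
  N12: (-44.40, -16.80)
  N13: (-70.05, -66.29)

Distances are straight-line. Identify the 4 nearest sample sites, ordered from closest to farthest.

Distances from (-7.91, 51.52):
N1: 82.44 m
N2: 122.57 m
N3: 65.58 m
N4: 61.06 m
N5: 82.76 m
N6: 102.46 m
N7: 68.93 m
N8: 93.47 m
N9: 13.01 m
N10: 128.35 m
N11: 127.40 m
N12: 77.45 m
N13: 133.19 m
Sorted: N9 (13.01 m) < N4 (61.06 m) < N3 (65.58 m) < N7 (68.93 m) < N12 (77.45 m) < N1 (82.44 m) < …

N9, N4, N3, N7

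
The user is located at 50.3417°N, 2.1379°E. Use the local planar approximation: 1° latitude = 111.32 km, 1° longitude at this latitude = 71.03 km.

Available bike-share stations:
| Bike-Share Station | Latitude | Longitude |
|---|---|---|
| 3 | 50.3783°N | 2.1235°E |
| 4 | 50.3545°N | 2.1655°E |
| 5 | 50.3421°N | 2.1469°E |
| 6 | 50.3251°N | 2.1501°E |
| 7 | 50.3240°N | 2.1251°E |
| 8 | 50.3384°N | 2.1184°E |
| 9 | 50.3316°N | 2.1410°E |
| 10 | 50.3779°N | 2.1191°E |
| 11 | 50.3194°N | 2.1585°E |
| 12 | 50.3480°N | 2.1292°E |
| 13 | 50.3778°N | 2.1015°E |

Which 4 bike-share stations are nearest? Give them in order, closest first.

Distances from 50.3417°N, 2.1379°E:
3: 4.2007 km
4: 2.4236 km
5: 0.6408 km
6: 2.0410 km
7: 2.1700 km
8: 1.4330 km
9: 1.1457 km
10: 4.2453 km
11: 2.8816 km
12: 0.9347 km
13: 4.7785 km
Sorted: 5 (0.6408 km) < 12 (0.9347 km) < 9 (1.1457 km) < 8 (1.4330 km) < 6 (2.0410 km) < 7 (2.1700 km) < …

5, 12, 9, 8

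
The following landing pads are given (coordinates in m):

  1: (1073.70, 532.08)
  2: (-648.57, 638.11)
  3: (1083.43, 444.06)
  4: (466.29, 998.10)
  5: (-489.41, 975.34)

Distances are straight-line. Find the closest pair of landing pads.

1 and 3

Pairwise distances:
1–2: 1725.53 m
1–3: 88.56 m
1–4: 765.59 m
1–5: 1624.74 m
2–3: 1742.84 m
2–4: 1171.54 m
2–5: 372.90 m
3–4: 829.35 m
3–5: 1660.15 m
4–5: 955.97 m
Closest pair: 1–3 at 88.56 m.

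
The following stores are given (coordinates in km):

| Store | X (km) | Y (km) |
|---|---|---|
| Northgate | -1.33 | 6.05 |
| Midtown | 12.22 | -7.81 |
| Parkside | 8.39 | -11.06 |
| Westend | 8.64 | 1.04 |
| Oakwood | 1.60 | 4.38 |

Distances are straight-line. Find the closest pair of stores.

Northgate and Oakwood

Pairwise distances:
Northgate–Midtown: √((13.55)² + (-13.86)²) = √(183.6025 + 192.0996) = 19.38 km
Northgate–Parkside: √((9.72)² + (-17.11)²) = √(94.4784 + 292.7521) = 19.68 km
Northgate–Westend: √((9.97)² + (-5.01)²) = √(99.4009 + 25.1001) = 11.16 km
Northgate–Oakwood: √((2.93)² + (-1.67)²) = √(8.5849 + 2.7889) = 3.37 km
Midtown–Parkside: √((-3.83)² + (-3.25)²) = √(14.6689 + 10.5625) = 5.02 km
Midtown–Westend: √((-3.58)² + (8.85)²) = √(12.8164 + 78.3225) = 9.55 km
Midtown–Oakwood: √((-10.62)² + (12.19)²) = √(112.7844 + 148.5961) = 16.17 km
Parkside–Westend: √((0.25)² + (12.10)²) = √(0.0625 + 146.4100) = 12.10 km
Parkside–Oakwood: √((-6.79)² + (15.44)²) = √(46.1041 + 238.3936) = 16.87 km
Westend–Oakwood: √((-7.04)² + (3.34)²) = √(49.5616 + 11.1556) = 7.79 km
Closest pair: Northgate–Oakwood at 3.37 km.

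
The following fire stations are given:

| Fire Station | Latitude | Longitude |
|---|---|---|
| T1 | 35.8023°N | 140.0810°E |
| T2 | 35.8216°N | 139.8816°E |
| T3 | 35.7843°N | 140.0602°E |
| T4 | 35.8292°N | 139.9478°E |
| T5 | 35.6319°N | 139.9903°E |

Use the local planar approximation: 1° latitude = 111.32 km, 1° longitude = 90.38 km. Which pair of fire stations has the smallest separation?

Pairwise distances:
T1–T2: 18.1494 km
T1–T3: 2.7476 km
T1–T4: 12.4055 km
T1–T5: 20.6644 km
T2–T3: 16.6674 km
T2–T4: 6.0427 km
T2–T5: 23.2908 km
T3–T4: 11.3218 km
T3–T5: 18.1033 km
T4–T5: 22.2968 km
Closest pair: T1–T3 at 2.7476 km.

T1 and T3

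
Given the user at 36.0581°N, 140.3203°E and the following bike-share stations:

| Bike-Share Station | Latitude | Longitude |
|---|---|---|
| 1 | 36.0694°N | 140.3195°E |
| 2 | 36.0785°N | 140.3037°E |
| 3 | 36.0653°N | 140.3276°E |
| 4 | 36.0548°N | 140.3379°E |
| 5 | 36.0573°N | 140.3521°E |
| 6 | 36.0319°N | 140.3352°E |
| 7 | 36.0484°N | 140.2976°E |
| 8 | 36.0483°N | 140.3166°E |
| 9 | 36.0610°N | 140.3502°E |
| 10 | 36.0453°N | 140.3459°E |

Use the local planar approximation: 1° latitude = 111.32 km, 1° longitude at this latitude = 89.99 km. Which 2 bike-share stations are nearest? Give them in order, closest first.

Distances from 36.0581°N, 140.3203°E:
1: √((0.0113·111.32)² + (-0.0008·89.99)²) = √(1.582353 + 0.005183) = 1.2600 km
2: √((0.0204·111.32)² + (-0.0166·89.99)²) = √(5.157114 + 2.231540) = 2.7182 km
3: √((0.0072·111.32)² + (0.0073·89.99)²) = √(0.642409 + 0.431553) = 1.0363 km
4: √((-0.0033·111.32)² + (0.0176·89.99)²) = √(0.134950 + 2.508498) = 1.6259 km
5: √((-0.0008·111.32)² + (0.0318·89.99)²) = √(0.007931 + 8.189224) = 2.8631 km
6: √((-0.0262·111.32)² + (0.0149·89.99)²) = √(8.506462 + 1.797881) = 3.2100 km
7: √((-0.0097·111.32)² + (-0.0227·89.99)²) = √(1.165977 + 4.172922) = 2.3106 km
8: √((-0.0098·111.32)² + (-0.0037·89.99)²) = √(1.190141 + 0.110864) = 1.1406 km
9: √((0.0029·111.32)² + (0.0299·89.99)²) = √(0.104218 + 7.239872) = 2.7100 km
10: √((-0.0128·111.32)² + (0.0256·89.99)²) = √(2.030329 + 5.307236) = 2.7088 km
Sorted: 3 (1.0363 km) < 8 (1.1406 km) < 1 (1.2600 km) < 4 (1.6259 km) < …

3, 8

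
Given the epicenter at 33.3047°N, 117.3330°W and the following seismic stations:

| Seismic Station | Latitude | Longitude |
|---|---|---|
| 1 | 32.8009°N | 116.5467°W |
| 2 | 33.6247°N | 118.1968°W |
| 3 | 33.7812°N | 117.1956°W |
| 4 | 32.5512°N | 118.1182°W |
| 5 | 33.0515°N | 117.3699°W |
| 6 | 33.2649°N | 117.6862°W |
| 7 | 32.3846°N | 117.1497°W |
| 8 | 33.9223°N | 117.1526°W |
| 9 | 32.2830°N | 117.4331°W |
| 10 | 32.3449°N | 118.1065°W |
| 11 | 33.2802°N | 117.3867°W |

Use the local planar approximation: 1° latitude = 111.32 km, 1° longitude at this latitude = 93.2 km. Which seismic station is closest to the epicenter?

Distances from 33.3047°N, 117.3330°W:
1: √((-0.5038·111.32)² + (0.7863·93.2)²) = √(3145.304684 + 5370.421540) = 92.2807 km
2: √((0.3200·111.32)² + (-0.8638·93.2)²) = √(1268.955382 + 6481.241798) = 88.0352 km
3: √((0.4765·111.32)² + (0.1374·93.2)²) = √(2813.663814 + 163.985440) = 54.5678 km
4: √((-0.7535·111.32)² + (-0.7852·93.2)²) = √(7035.790651 + 5355.406071) = 111.3158 km
5: √((-0.2532·111.32)² + (-0.0369·93.2)²) = √(794.463223 + 11.827271) = 28.3953 km
6: √((-0.0398·111.32)² + (-0.3532·93.2)²) = √(19.629649 + 1083.610525) = 33.2151 km
7: √((-0.9201·111.32)² + (0.1833·93.2)²) = √(10490.989605 + 291.848022) = 103.8404 km
8: √((0.6176·111.32)² + (0.1804·93.2)²) = √(4726.731902 + 282.686384) = 70.7772 km
9: √((-1.0217·111.32)² + (-0.1001·93.2)²) = √(12935.796716 + 87.036212) = 114.1176 km
10: √((-0.9598·111.32)² + (-0.7735·93.2)²) = √(11415.840349 + 5196.996936) = 128.8908 km
11: √((-0.0245·111.32)² + (-0.0537·93.2)²) = √(7.438383 + 25.048423) = 5.6997 km
Minimum: 11 at 5.6997 km.

11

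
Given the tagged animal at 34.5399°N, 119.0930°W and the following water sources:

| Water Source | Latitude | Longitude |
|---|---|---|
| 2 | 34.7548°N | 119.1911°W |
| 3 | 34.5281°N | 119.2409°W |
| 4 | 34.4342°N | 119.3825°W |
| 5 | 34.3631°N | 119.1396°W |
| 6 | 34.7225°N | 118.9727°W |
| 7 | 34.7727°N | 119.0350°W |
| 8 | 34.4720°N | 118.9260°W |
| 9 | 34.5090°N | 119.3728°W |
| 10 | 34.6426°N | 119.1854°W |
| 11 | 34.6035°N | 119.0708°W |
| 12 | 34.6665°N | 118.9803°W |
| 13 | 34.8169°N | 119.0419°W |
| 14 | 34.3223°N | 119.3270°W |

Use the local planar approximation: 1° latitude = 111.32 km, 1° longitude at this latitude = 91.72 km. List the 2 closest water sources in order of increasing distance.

11, 3

Distances from 34.5399°N, 119.0930°W:
2: 25.5588 km
3: 13.6288 km
4: 29.0432 km
5: 20.1401 km
6: 23.1287 km
7: 26.4557 km
8: 17.0807 km
9: 25.8928 km
10: 14.2312 km
11: 7.3669 km
12: 17.4776 km
13: 31.1898 km
14: 32.3636 km
Sorted: 11 (7.3669 km) < 3 (13.6288 km) < 10 (14.2312 km) < 8 (17.0807 km) < …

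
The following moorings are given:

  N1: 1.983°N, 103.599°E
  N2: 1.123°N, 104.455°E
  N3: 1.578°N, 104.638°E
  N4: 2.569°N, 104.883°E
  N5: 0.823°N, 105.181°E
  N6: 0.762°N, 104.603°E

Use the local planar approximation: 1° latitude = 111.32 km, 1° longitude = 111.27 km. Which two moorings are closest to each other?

N2 and N6

Pairwise distances:
N1–N2: 135.045 km
N1–N3: 124.089 km
N1–N4: 157.059 km
N1–N5: 218.314 km
N1–N6: 175.940 km
N2–N3: 54.590 km
N2–N4: 167.866 km
N2–N5: 87.413 km
N2–N6: 43.430 km
N3–N4: 113.637 km
N3–N5: 103.510 km
N3–N6: 90.921 km
N4–N5: 197.173 km
N4–N6: 203.554 km
N5–N6: 64.672 km
Closest pair: N2–N6 at 43.430 km.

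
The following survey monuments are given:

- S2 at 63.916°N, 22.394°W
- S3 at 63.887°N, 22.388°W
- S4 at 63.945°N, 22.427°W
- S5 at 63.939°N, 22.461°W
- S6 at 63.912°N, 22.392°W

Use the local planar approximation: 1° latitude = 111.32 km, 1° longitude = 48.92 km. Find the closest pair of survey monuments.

S2 and S6

Pairwise distances:
S2–S3: √((-0.029·111.32)² + (0.006·48.92)²) = √(10.42179 + 0.08615) = 3.242 km
S2–S4: √((0.029·111.32)² + (-0.033·48.92)²) = √(10.42179 + 2.60616) = 3.609 km
S2–S5: √((0.023·111.32)² + (-0.067·48.92)²) = √(6.55544 + 10.74292) = 4.159 km
S2–S6: √((-0.004·111.32)² + (0.002·48.92)²) = √(0.19827 + 0.00957) = 0.456 km
S3–S4: √((0.058·111.32)² + (-0.039·48.92)²) = √(41.68717 + 3.64001) = 6.733 km
S3–S5: √((0.052·111.32)² + (-0.073·48.92)²) = √(33.50835 + 12.75318) = 6.802 km
S3–S6: √((0.025·111.32)² + (-0.004·48.92)²) = √(7.74509 + 0.03829) = 2.790 km
S4–S5: √((-0.006·111.32)² + (-0.034·48.92)²) = √(0.44612 + 2.76650) = 1.792 km
S4–S6: √((-0.033·111.32)² + (0.035·48.92)²) = √(13.49504 + 2.93163) = 4.053 km
S5–S6: √((-0.027·111.32)² + (0.069·48.92)²) = √(9.03387 + 11.39387) = 4.520 km
Closest pair: S2–S6 at 0.456 km.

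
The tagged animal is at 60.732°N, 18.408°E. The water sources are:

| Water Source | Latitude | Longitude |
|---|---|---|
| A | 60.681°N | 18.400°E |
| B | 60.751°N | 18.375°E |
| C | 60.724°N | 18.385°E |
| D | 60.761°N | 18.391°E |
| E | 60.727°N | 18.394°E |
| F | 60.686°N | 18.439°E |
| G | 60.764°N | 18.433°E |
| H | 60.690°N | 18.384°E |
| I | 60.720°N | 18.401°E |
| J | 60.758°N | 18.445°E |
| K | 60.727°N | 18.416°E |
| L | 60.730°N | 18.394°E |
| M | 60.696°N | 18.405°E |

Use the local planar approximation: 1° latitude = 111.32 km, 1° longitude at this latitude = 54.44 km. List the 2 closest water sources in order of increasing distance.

Distances from 60.732°N, 18.408°E:
A: √((-0.051·111.32)² + (-0.008·54.44)²) = √(32.23196 + 0.18968) = 5.694 km
B: √((0.019·111.32)² + (-0.033·54.44)²) = √(4.47356 + 3.22748) = 2.775 km
C: √((-0.008·111.32)² + (-0.023·54.44)²) = √(0.79310 + 1.56780) = 1.537 km
D: √((0.029·111.32)² + (-0.017·54.44)²) = √(10.42179 + 0.85651) = 3.358 km
E: √((-0.005·111.32)² + (-0.014·54.44)²) = √(0.30980 + 0.58089) = 0.944 km
F: √((-0.046·111.32)² + (0.031·54.44)²) = √(26.22177 + 2.84813) = 5.392 km
G: √((0.032·111.32)² + (0.025·54.44)²) = √(12.68955 + 1.85232) = 3.813 km
H: √((-0.042·111.32)² + (-0.024·54.44)²) = √(21.85974 + 1.70710) = 4.855 km
I: √((-0.012·111.32)² + (-0.007·54.44)²) = √(1.78447 + 0.14522) = 1.389 km
J: √((0.026·111.32)² + (0.037·54.44)²) = √(8.37709 + 4.05732) = 3.526 km
K: √((-0.005·111.32)² + (0.008·54.44)²) = √(0.30980 + 0.18968) = 0.707 km
L: √((-0.002·111.32)² + (-0.014·54.44)²) = √(0.04957 + 0.58089) = 0.794 km
M: √((-0.036·111.32)² + (-0.003·54.44)²) = √(16.06022 + 0.02667) = 4.011 km
Sorted: K (0.707 km) < L (0.794 km) < E (0.944 km) < I (1.389 km) < …

K, L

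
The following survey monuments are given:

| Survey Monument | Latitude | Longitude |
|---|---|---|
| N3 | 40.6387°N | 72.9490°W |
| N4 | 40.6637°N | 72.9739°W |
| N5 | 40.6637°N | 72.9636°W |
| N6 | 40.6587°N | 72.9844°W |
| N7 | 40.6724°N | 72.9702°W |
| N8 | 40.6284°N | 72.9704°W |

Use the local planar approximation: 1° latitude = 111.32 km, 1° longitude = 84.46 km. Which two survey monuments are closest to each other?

Pairwise distances:
N4–N5: 0.8699 km
N4–N7: 1.0177 km
N4–N6: 1.0470 km
N5–N7: 1.1175 km
N5–N6: 1.8428 km
N6–N7: 1.9402 km
N3–N8: 2.1405 km
N3–N5: 3.0440 km
N3–N4: 3.4883 km
N6–N8: 3.5743 km
N3–N6: 3.7278 km
N4–N8: 3.9407 km
N5–N8: 3.9713 km
N3–N7: 4.1569 km
N7–N8: 4.8981 km
Closest pair: N4–N5 at 0.8699 km.

N4 and N5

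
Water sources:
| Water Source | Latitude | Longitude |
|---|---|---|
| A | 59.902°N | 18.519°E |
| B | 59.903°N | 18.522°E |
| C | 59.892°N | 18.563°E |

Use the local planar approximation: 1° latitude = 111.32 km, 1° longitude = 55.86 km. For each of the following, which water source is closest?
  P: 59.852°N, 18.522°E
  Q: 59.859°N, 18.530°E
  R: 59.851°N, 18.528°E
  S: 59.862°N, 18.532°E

P→C; Q→C; R→C; S→C

P at 59.852°N, 18.522°E:
  A: 5.569 km
  B: 5.677 km
  C: 5.007 km
  → nearest: C (5.007 km)
Q at 59.859°N, 18.530°E:
  A: 4.826 km
  B: 4.918 km
  C: 4.110 km
  → nearest: C (4.110 km)
R at 59.851°N, 18.528°E:
  A: 5.700 km
  B: 5.798 km
  C: 4.965 km
  → nearest: C (4.965 km)
S at 59.862°N, 18.532°E:
  A: 4.512 km
  B: 4.598 km
  C: 3.762 km
  → nearest: C (3.762 km)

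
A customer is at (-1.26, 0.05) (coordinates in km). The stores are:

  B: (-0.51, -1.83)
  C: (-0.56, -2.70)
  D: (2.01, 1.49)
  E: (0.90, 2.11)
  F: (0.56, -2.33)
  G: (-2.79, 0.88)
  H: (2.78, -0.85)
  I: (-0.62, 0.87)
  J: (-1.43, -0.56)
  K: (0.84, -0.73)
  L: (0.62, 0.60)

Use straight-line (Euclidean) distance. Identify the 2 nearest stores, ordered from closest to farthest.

Distances from (-1.26, 0.05):
B: 2.02 km
C: 2.84 km
D: 3.57 km
E: 2.98 km
F: 3.00 km
G: 1.74 km
H: 4.14 km
I: 1.04 km
J: 0.63 km
K: 2.24 km
L: 1.96 km
Sorted: J (0.63 km) < I (1.04 km) < G (1.74 km) < L (1.96 km) < …

J, I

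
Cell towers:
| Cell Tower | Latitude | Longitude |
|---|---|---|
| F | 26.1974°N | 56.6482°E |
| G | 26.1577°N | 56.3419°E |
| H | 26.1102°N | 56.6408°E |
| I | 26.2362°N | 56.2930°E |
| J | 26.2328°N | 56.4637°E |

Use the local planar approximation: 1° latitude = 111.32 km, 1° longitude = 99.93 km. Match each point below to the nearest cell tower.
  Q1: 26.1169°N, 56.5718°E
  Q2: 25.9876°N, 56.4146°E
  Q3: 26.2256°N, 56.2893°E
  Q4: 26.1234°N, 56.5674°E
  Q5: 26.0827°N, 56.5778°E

Q1 at 26.1169°N, 56.5718°E:
  F: 11.7725 km
  G: 23.4186 km
  H: 6.9354 km
  I: 30.8639 km
  J: 16.8272 km
  → nearest: H (6.9354 km)
Q2 at 25.9876°N, 56.4146°E:
  F: 33.0209 km
  G: 20.2814 km
  H: 26.4048 km
  I: 30.2244 km
  J: 27.7332 km
  → nearest: G (20.2814 km)
Q3 at 26.2256°N, 56.2893°E:
  F: 36.0020 km
  G: 9.2066 km
  H: 37.4008 km
  I: 1.2366 km
  J: 17.4462 km
  → nearest: I (1.2366 km)
Q4 at 26.1234°N, 56.5674°E:
  F: 11.5349 km
  G: 22.8554 km
  H: 7.4806 km
  I: 30.1592 km
  J: 15.9906 km
  → nearest: H (7.4806 km)
Q5 at 26.0827°N, 56.5778°E:
  F: 14.5782 km
  G: 25.0083 km
  H: 7.0004 km
  I: 33.1958 km
  J: 20.2287 km
  → nearest: H (7.0004 km)

Q1→H; Q2→G; Q3→I; Q4→H; Q5→H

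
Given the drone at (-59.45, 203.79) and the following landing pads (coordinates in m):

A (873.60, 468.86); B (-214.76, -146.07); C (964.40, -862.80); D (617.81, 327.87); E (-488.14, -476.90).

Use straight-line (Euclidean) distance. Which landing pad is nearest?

B

Distances from (-59.45, 203.79):
A: √((933.05)² + (265.07)²) = √(870582.3025 + 70262.1049) = 969.97 m
B: √((-155.31)² + (-349.86)²) = √(24121.1961 + 122402.0196) = 382.78 m
C: √((1023.85)² + (-1066.59)²) = √(1048268.8225 + 1137614.2281) = 1478.47 m
D: √((677.26)² + (124.08)²) = √(458681.1076 + 15395.8464) = 688.53 m
E: √((-428.69)² + (-680.69)²) = √(183775.1161 + 463338.8761) = 804.43 m
Minimum: B at 382.78 m.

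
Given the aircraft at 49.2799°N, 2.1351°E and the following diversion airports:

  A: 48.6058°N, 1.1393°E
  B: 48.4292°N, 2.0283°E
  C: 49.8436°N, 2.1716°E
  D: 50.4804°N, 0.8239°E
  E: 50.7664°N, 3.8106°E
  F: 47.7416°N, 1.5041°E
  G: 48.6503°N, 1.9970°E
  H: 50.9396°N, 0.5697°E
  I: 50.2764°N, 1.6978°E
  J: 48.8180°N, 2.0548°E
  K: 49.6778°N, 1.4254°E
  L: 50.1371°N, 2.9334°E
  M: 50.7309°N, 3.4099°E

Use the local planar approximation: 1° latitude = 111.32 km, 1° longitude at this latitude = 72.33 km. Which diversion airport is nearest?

J

Distances from 49.2799°N, 2.1351°E:
A: √((-0.6741·111.32)² + (-0.9958·72.33)²) = √(5631.123466 + 5187.775503) = 104.0139 km
B: √((-0.8507·111.32)² + (-0.1068·72.33)²) = √(8968.075606 + 59.673215) = 95.0145 km
C: √((0.5637·111.32)² + (0.0365·72.33)²) = √(3937.698543 + 6.969838) = 62.8066 km
D: √((1.2005·111.32)² + (-1.3112·72.33)²) = √(17859.558725 + 8994.454130) = 163.8719 km
E: √((1.4865·111.32)² + (1.6755·72.33)²) = √(27382.697101 + 14686.753119) = 205.1084 km
F: √((-1.5383·111.32)² + (-0.6310·72.33)²) = √(29324.355472 + 2083.030594) = 177.2213 km
G: √((-0.6296·111.32)² + (-0.1381·72.33)²) = √(4912.197662 + 99.775586) = 70.7953 km
H: √((1.6597·111.32)² + (-1.5654·72.33)²) = √(34135.446139 + 12819.987129) = 216.6920 km
I: √((0.9965·111.32)² + (-0.4373·72.33)²) = √(12305.549207 + 1000.451143) = 115.3516 km
J: √((-0.4619·111.32)² + (-0.0803·72.33)²) = √(2643.883532 + 33.734014) = 51.7457 km
K: √((0.3979·111.32)² + (-0.7097·72.33)²) = √(1961.978634 + 2635.035925) = 67.8013 km
L: √((0.8572·111.32)² + (0.7983·72.33)²) = √(9105.645116 + 3334.027585) = 111.5333 km
M: √((1.4510·111.32)² + (1.2748·72.33)²) = √(26090.429001 + 8501.998809) = 185.9904 km
Minimum: J at 51.7457 km.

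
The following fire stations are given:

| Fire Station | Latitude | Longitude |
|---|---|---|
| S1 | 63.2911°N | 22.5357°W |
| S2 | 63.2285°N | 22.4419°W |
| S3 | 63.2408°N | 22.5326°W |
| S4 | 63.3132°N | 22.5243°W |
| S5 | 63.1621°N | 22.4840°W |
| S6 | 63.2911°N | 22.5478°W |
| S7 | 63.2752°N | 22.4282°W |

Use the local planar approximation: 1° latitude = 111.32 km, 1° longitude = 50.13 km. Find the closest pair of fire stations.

Pairwise distances:
S1–S2: √((-0.0626·111.32)² + (0.0938·50.13)²) = √(48.561832 + 22.110628) = 8.4067 km
S1–S3: √((-0.0503·111.32)² + (0.0031·50.13)²) = √(31.353236 + 0.024150) = 5.6016 km
S1–S4: √((0.0221·111.32)² + (0.0114·50.13)²) = √(6.052446 + 0.326592) = 2.5257 km
S1–S5: √((-0.1290·111.32)² + (0.0517·50.13)²) = √(206.217642 + 6.717018) = 14.5923 km
S1–S6: √((0.0000·111.32)² + (-0.0121·50.13)²) = √(0.000000 + 0.367931) = 0.6066 km
S1–S7: √((-0.0159·111.32)² + (0.1075·50.13)²) = √(3.132858 + 29.041052) = 5.6722 km
S2–S3: √((0.0123·111.32)² + (-0.0907·50.13)²) = √(1.874807 + 20.673308) = 4.7485 km
S2–S4: √((0.0847·111.32)² + (-0.0824·50.13)²) = √(88.902345 + 17.062782) = 10.2939 km
S2–S5: √((-0.0664·111.32)² + (-0.0421·50.13)²) = √(54.636460 + 4.454096) = 7.6870 km
S2–S6: √((0.0626·111.32)² + (-0.1059·50.13)²) = √(48.561832 + 28.183007) = 8.7604 km
S2–S7: √((0.0467·111.32)² + (0.0137·50.13)²) = √(27.025899 + 0.471668) = 5.2438 km
S3–S4: √((0.0724·111.32)² + (0.0083·50.13)²) = √(64.956636 + 0.173122) = 8.0703 km
S3–S5: √((-0.0787·111.32)² + (0.0486·50.13)²) = √(76.753088 + 5.935645) = 9.0933 km
S3–S6: √((0.0503·111.32)² + (-0.0152·50.13)²) = √(31.353236 + 0.580607) = 5.6510 km
S3–S7: √((0.0344·111.32)² + (0.1044·50.13)²) = √(14.664366 + 27.390276) = 6.4850 km
S4–S5: √((-0.1511·111.32)² + (0.0403·50.13)²) = √(282.927605 + 4.081366) = 16.9413 km
S4–S6: √((-0.0221·111.32)² + (-0.0235·50.13)²) = √(6.052446 + 1.387814) = 2.7277 km
S4–S7: √((-0.0380·111.32)² + (0.0961·50.13)²) = √(17.894254 + 23.208239) = 6.4111 km
S5–S6: √((0.1290·111.32)² + (-0.0638·50.13)²) = √(206.217642 + 10.229085) = 14.7121 km
S5–S7: √((0.1131·111.32)² + (0.0558·50.13)²) = √(158.515453 + 7.824630) = 12.8973 km
S6–S7: √((-0.0159·111.32)² + (0.1196·50.13)²) = √(3.132858 + 35.946596) = 6.2514 km
Closest pair: S1–S6 at 0.6066 km.

S1 and S6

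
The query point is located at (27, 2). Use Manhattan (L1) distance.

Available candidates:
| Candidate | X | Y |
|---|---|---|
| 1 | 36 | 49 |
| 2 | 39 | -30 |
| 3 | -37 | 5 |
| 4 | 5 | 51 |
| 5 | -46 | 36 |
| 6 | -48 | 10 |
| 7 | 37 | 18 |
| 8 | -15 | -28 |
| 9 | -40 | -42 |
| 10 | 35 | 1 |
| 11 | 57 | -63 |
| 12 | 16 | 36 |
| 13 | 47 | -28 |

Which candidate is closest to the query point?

10

Distances from (27, 2):
1: |9| + |47| = 9 + 47 = 56
2: |12| + |-32| = 12 + 32 = 44
3: |-64| + |3| = 64 + 3 = 67
4: |-22| + |49| = 22 + 49 = 71
5: |-73| + |34| = 73 + 34 = 107
6: |-75| + |8| = 75 + 8 = 83
7: |10| + |16| = 10 + 16 = 26
8: |-42| + |-30| = 42 + 30 = 72
9: |-67| + |-44| = 67 + 44 = 111
10: |8| + |-1| = 8 + 1 = 9
11: |30| + |-65| = 30 + 65 = 95
12: |-11| + |34| = 11 + 34 = 45
13: |20| + |-30| = 20 + 30 = 50
Minimum: 10 at 9.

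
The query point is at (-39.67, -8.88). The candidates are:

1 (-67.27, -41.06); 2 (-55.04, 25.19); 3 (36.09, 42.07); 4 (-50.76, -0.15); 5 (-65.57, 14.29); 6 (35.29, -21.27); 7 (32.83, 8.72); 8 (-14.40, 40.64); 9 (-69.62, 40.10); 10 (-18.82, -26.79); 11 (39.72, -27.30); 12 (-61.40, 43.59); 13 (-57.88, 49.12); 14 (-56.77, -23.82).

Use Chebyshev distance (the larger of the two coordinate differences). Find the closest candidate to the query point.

Distances from (-39.67, -8.88):
1: max(|-27.60|, |-32.18|) = 32.18
2: max(|-15.37|, |34.07|) = 34.07
3: max(|75.76|, |50.95|) = 75.76
4: max(|-11.09|, |8.73|) = 11.09
5: max(|-25.90|, |23.17|) = 25.90
6: max(|74.96|, |-12.39|) = 74.96
7: max(|72.50|, |17.60|) = 72.50
8: max(|25.27|, |49.52|) = 49.52
9: max(|-29.95|, |48.98|) = 48.98
10: max(|20.85|, |-17.91|) = 20.85
11: max(|79.39|, |-18.42|) = 79.39
12: max(|-21.73|, |52.47|) = 52.47
13: max(|-18.21|, |58.00|) = 58.00
14: max(|-17.10|, |-14.94|) = 17.10
Minimum: 4 at 11.09.

4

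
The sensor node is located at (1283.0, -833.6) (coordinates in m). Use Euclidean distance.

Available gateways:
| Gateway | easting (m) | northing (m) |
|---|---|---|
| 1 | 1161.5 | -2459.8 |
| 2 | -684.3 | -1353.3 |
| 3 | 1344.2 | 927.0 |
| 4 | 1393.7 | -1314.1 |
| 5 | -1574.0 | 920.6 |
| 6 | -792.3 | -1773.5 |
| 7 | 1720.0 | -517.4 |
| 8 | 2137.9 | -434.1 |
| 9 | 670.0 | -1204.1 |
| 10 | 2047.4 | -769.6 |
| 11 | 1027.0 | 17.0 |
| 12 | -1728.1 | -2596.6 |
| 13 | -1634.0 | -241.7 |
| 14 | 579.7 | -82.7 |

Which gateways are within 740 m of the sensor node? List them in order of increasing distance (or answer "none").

Distances from (1283.0, -833.6):
1: 1630.7 m
2: 2034.8 m
3: 1761.7 m
4: 493.1 m
5: 3352.6 m
6: 2278.2 m
7: 539.4 m
8: 943.6 m
9: 716.3 m
10: 767.1 m
11: 888.3 m
12: 3489.3 m
13: 2976.4 m
14: 1028.8 m
Threshold 740 m: 4 (493.1 m), 7 (539.4 m), 9 (716.3 m) are within range.

4, 7, 9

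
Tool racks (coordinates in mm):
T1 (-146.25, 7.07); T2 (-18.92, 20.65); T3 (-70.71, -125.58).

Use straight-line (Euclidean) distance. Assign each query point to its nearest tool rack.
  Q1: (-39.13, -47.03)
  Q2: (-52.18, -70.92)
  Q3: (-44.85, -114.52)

Q1→T2; Q2→T3; Q3→T3

Q1 at (-39.13, -47.03):
  T1: 120.01 mm
  T2: 70.63 mm
  T3: 84.66 mm
  → nearest: T2 (70.63 mm)
Q2 at (-52.18, -70.92):
  T1: 122.19 mm
  T2: 97.42 mm
  T3: 57.72 mm
  → nearest: T3 (57.72 mm)
Q3 at (-44.85, -114.52):
  T1: 158.32 mm
  T2: 137.63 mm
  T3: 28.13 mm
  → nearest: T3 (28.13 mm)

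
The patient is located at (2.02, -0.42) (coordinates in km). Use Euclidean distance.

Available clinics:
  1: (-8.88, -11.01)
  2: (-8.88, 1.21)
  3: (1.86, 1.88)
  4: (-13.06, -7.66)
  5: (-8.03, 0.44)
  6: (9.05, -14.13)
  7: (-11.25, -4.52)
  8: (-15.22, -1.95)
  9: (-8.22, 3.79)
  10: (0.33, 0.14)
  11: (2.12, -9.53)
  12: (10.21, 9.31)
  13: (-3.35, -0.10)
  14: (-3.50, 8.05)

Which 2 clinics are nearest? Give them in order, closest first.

Distances from (2.02, -0.42):
1: 15.20 km
2: 11.02 km
3: 2.31 km
4: 16.73 km
5: 10.09 km
6: 15.41 km
7: 13.89 km
8: 17.31 km
9: 11.07 km
10: 1.78 km
11: 9.11 km
12: 12.72 km
13: 5.38 km
14: 10.11 km
Sorted: 10 (1.78 km) < 3 (2.31 km) < 13 (5.38 km) < 11 (9.11 km) < …

10, 3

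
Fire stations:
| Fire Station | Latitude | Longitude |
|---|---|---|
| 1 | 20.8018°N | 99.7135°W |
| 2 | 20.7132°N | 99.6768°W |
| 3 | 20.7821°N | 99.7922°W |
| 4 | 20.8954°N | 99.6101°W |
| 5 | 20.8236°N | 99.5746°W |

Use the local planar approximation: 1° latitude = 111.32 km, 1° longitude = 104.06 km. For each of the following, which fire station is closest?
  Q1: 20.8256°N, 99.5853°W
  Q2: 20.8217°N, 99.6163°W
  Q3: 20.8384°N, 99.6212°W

Q1 at 20.8256°N, 99.5853°W:
  1: 13.6010 km
  2: 15.7232 km
  3: 22.0679 km
  4: 8.1875 km
  5: 1.1355 km
  → nearest: 5 (1.1355 km)
Q2 at 20.8217°N, 99.6163°W:
  1: 10.3544 km
  2: 13.6205 km
  3: 18.8275 km
  4: 8.2296 km
  5: 4.3445 km
  → nearest: 5 (4.3445 km)
Q3 at 20.8384°N, 99.6212°W:
  1: 10.4332 km
  2: 15.0905 km
  3: 18.8657 km
  4: 6.4495 km
  5: 5.1214 km
  → nearest: 5 (5.1214 km)

Q1→5; Q2→5; Q3→5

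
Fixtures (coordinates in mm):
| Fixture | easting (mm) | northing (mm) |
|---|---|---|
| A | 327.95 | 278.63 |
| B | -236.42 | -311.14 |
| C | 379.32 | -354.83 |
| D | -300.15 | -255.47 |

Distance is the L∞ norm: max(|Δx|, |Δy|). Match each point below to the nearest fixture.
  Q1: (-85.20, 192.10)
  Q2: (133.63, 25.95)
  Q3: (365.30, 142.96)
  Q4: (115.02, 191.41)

Q1 at (-85.20, 192.10):
  A: 413.15 mm
  B: 503.24 mm
  C: 546.93 mm
  D: 447.57 mm
  → nearest: A (413.15 mm)
Q2 at (133.63, 25.95):
  A: 252.68 mm
  B: 370.05 mm
  C: 380.78 mm
  D: 433.78 mm
  → nearest: A (252.68 mm)
Q3 at (365.30, 142.96):
  A: 135.67 mm
  B: 601.72 mm
  C: 497.79 mm
  D: 665.45 mm
  → nearest: A (135.67 mm)
Q4 at (115.02, 191.41):
  A: 212.93 mm
  B: 502.55 mm
  C: 546.24 mm
  D: 446.88 mm
  → nearest: A (212.93 mm)

Q1→A; Q2→A; Q3→A; Q4→A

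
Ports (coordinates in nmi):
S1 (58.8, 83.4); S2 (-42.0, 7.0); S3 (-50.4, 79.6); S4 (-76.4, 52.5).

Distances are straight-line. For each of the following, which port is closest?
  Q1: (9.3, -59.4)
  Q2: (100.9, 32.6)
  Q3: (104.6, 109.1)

Q1→S2; Q2→S1; Q3→S1

Q1 at (9.3, -59.4):
  S1: 151.1 nmi
  S2: 83.9 nmi
  S3: 151.3 nmi
  S4: 140.9 nmi
  → nearest: S2 (83.9 nmi)
Q2 at (100.9, 32.6):
  S1: 66.0 nmi
  S2: 145.2 nmi
  S3: 158.4 nmi
  S4: 178.4 nmi
  → nearest: S1 (66.0 nmi)
Q3 at (104.6, 109.1):
  S1: 52.5 nmi
  S2: 178.7 nmi
  S3: 157.8 nmi
  S4: 189.6 nmi
  → nearest: S1 (52.5 nmi)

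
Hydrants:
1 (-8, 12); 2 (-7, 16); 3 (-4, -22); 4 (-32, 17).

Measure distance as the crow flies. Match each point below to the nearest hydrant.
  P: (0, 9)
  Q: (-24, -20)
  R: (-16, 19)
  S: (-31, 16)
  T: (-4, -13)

P→1; Q→3; R→2; S→4; T→3

P at (0, 9):
  1: √((-8)² + (3)²) = √(64.000 + 9.000) = 8.5
  2: √((-7)² + (7)²) = √(49.000 + 49.000) = 9.9
  3: √((-4)² + (-31)²) = √(16.000 + 961.000) = 31.3
  4: √((-32)² + (8)²) = √(1024.000 + 64.000) = 33.0
  → nearest: 1 (8.5)
Q at (-24, -20):
  1: √((16)² + (32)²) = √(256.000 + 1024.000) = 35.8
  2: √((17)² + (36)²) = √(289.000 + 1296.000) = 39.8
  3: √((20)² + (-2)²) = √(400.000 + 4.000) = 20.1
  4: √((-8)² + (37)²) = √(64.000 + 1369.000) = 37.9
  → nearest: 3 (20.1)
R at (-16, 19):
  1: √((8)² + (-7)²) = √(64.000 + 49.000) = 10.6
  2: √((9)² + (-3)²) = √(81.000 + 9.000) = 9.5
  3: √((12)² + (-41)²) = √(144.000 + 1681.000) = 42.7
  4: √((-16)² + (-2)²) = √(256.000 + 4.000) = 16.1
  → nearest: 2 (9.5)
S at (-31, 16):
  1: √((23)² + (-4)²) = √(529.000 + 16.000) = 23.3
  2: √((24)² + (0)²) = √(576.000 + 0.000) = 24.0
  3: √((27)² + (-38)²) = √(729.000 + 1444.000) = 46.6
  4: √((-1)² + (1)²) = √(1.000 + 1.000) = 1.4
  → nearest: 4 (1.4)
T at (-4, -13):
  1: √((-4)² + (25)²) = √(16.000 + 625.000) = 25.3
  2: √((-3)² + (29)²) = √(9.000 + 841.000) = 29.2
  3: √((0)² + (-9)²) = √(0.000 + 81.000) = 9.0
  4: √((-28)² + (30)²) = √(784.000 + 900.000) = 41.0
  → nearest: 3 (9.0)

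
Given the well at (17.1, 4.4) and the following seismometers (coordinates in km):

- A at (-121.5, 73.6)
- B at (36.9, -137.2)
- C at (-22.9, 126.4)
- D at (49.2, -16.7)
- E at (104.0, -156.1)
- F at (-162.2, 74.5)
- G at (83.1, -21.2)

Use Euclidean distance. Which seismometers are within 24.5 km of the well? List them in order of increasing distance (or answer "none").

Distances from (17.1, 4.4):
A: √((-138.6)² + (69.2)²) = √(19209.960 + 4788.640) = 154.9 km
B: √((19.8)² + (-141.6)²) = √(392.040 + 20050.560) = 143.0 km
C: √((-40.0)² + (122.0)²) = √(1600.000 + 14884.000) = 128.4 km
D: √((32.1)² + (-21.1)²) = √(1030.410 + 445.210) = 38.4 km
E: √((86.9)² + (-160.5)²) = √(7551.610 + 25760.250) = 182.5 km
F: √((-179.3)² + (70.1)²) = √(32148.490 + 4914.010) = 192.5 km
G: √((66.0)² + (-25.6)²) = √(4356.000 + 655.360) = 70.8 km
Threshold 24.5 km: none within range.

none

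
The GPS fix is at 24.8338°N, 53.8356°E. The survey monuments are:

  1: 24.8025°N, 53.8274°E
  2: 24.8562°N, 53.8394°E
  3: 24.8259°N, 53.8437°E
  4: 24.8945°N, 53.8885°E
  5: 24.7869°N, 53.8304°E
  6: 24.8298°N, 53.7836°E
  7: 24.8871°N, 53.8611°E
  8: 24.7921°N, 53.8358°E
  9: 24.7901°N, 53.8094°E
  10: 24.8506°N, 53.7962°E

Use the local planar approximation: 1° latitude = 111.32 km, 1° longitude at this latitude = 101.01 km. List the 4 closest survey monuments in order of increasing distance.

3, 2, 1, 10

Distances from 24.8338°N, 53.8356°E:
1: √((-0.0313·111.32)² + (-0.0082·101.01)²) = √(12.140458 + 0.686051) = 3.5814 km
2: √((0.0224·111.32)² + (0.0038·101.01)²) = √(6.217881 + 0.147332) = 2.5229 km
3: √((-0.0079·111.32)² + (0.0081·101.01)²) = √(0.773394 + 0.669420) = 1.2012 km
4: √((0.0607·111.32)² + (0.0529·101.01)²) = √(45.658725 + 28.552233) = 8.6146 km
5: √((-0.0469·111.32)² + (-0.0052·101.01)²) = √(27.257880 + 0.275890) = 5.2473 km
6: √((-0.0040·111.32)² + (-0.0520·101.01)²) = √(0.198274 + 27.588966) = 5.2714 km
7: √((0.0533·111.32)² + (0.0255·101.01)²) = √(35.204713 + 6.634514) = 6.4683 km
8: √((-0.0417·111.32)² + (0.0002·101.01)²) = √(21.548572 + 0.000408) = 4.6421 km
9: √((-0.0437·111.32)² + (-0.0262·101.01)²) = √(23.665150 + 7.003761) = 5.5380 km
10: √((0.0168·111.32)² + (-0.0394·101.01)²) = √(3.497558 + 15.838760) = 4.3973 km
Sorted: 3 (1.2012 km) < 2 (2.5229 km) < 1 (3.5814 km) < 10 (4.3973 km) < 8 (4.6421 km) < 5 (5.2473 km) < …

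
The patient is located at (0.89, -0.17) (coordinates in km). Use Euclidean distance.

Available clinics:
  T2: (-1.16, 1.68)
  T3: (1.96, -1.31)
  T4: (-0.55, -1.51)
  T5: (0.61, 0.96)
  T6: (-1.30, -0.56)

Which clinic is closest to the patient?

T5

Distances from (0.89, -0.17):
T2: 2.76 km
T3: 1.56 km
T4: 1.97 km
T5: 1.16 km
T6: 2.22 km
Minimum: T5 at 1.16 km.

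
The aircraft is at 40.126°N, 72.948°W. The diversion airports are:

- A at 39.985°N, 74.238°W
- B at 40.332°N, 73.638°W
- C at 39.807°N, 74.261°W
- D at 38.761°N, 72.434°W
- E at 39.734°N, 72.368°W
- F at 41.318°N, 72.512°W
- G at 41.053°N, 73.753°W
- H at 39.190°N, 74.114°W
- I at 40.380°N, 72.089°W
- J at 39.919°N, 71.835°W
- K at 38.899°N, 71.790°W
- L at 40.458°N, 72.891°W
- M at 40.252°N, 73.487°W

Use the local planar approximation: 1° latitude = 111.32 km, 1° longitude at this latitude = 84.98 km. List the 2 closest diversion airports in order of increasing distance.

Distances from 40.126°N, 72.948°W:
A: √((-0.141·111.32)² + (-1.290·84.98)²) = √(246.36818 + 12017.46523) = 110.742 km
B: √((0.206·111.32)² + (-0.690·84.98)²) = √(525.87295 + 3438.20395) = 62.961 km
C: √((-0.319·111.32)² + (-1.313·84.98)²) = √(1261.03680 + 12449.81522) = 117.093 km
D: √((-1.365·111.32)² + (0.514·84.98)²) = √(23089.34952 + 1907.91794) = 158.105 km
E: √((-0.392·111.32)² + (0.580·84.98)²) = √(1904.22617 + 2429.34637) = 65.830 km
F: √((1.192·111.32)² + (0.436·84.98)²) = √(17607.54902 + 1372.79735) = 137.769 km
G: √((0.927·111.32)² + (-0.805·84.98)²) = √(10648.92734 + 4679.77760) = 123.809 km
H: √((-0.936·111.32)² + (-1.166·84.98)²) = √(10856.70639 + 9818.17015) = 143.788 km
I: √((0.254·111.32)² + (0.859·84.98)²) = √(799.49146 + 5328.68172) = 78.283 km
J: √((-0.207·111.32)² + (1.113·84.98)²) = √(530.99091 + 8945.89471) = 97.349 km
K: √((-1.227·111.32)² + (1.158·84.98)²) = √(18656.72976 + 9683.90616) = 168.347 km
L: √((0.332·111.32)² + (0.057·84.98)²) = √(1365.91150 + 23.46298) = 37.274 km
M: √((0.126·111.32)² + (-0.539·84.98)²) = √(196.73765 + 2098.02657) = 47.904 km
Sorted: L (37.274 km) < M (47.904 km) < B (62.961 km) < E (65.830 km) < …

L, M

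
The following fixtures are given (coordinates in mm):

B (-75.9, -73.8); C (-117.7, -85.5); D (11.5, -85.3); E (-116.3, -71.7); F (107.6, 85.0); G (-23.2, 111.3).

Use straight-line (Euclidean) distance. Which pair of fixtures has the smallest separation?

Pairwise distances:
B–C: √((-41.8)² + (-11.7)²) = √(1747.240 + 136.890) = 43.4 mm
B–D: √((87.4)² + (-11.5)²) = √(7638.760 + 132.250) = 88.2 mm
B–E: √((-40.4)² + (2.1)²) = √(1632.160 + 4.410) = 40.5 mm
B–F: √((183.5)² + (158.8)²) = √(33672.250 + 25217.440) = 242.7 mm
B–G: √((52.7)² + (185.1)²) = √(2777.290 + 34262.010) = 192.5 mm
C–D: √((129.2)² + (0.2)²) = √(16692.640 + 0.040) = 129.2 mm
C–E: √((1.4)² + (13.8)²) = √(1.960 + 190.440) = 13.9 mm
C–F: √((225.3)² + (170.5)²) = √(50760.090 + 29070.250) = 282.5 mm
C–G: √((94.5)² + (196.8)²) = √(8930.250 + 38730.240) = 218.3 mm
D–E: √((-127.8)² + (13.6)²) = √(16332.840 + 184.960) = 128.5 mm
D–F: √((96.1)² + (170.3)²) = √(9235.210 + 29002.090) = 195.5 mm
D–G: √((-34.7)² + (196.6)²) = √(1204.090 + 38651.560) = 199.6 mm
E–F: √((223.9)² + (156.7)²) = √(50131.210 + 24554.890) = 273.3 mm
E–G: √((93.1)² + (183.0)²) = √(8667.610 + 33489.000) = 205.3 mm
F–G: √((-130.8)² + (26.3)²) = √(17108.640 + 691.690) = 133.4 mm
Closest pair: C–E at 13.9 mm.

C and E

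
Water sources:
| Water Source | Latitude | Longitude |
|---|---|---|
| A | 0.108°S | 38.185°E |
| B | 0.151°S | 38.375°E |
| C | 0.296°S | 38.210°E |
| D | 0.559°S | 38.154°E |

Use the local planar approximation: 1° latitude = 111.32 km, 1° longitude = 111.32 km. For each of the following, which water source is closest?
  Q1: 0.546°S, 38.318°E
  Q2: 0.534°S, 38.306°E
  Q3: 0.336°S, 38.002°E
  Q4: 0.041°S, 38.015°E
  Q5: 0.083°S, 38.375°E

Q1 at 0.546°S, 38.318°E:
  A: √((0.438·111.32)² + (-0.133·111.32)²) = √(2377.35817 + 219.20461) = 50.956 km
  B: √((0.395·111.32)² + (0.057·111.32)²) = √(1933.48402 + 40.26207) = 44.427 km
  C: √((0.250·111.32)² + (-0.108·111.32)²) = √(774.50890 + 144.54195) = 30.316 km
  D: √((-0.013·111.32)² + (-0.164·111.32)²) = √(2.09427 + 333.29906) = 18.314 km
  → nearest: D (18.314 km)
Q2 at 0.534°S, 38.306°E:
  A: √((0.426·111.32)² + (-0.121·111.32)²) = √(2248.87643 + 181.43336) = 49.298 km
  B: √((0.383·111.32)² + (0.069·111.32)²) = √(1817.79098 + 58.99899) = 43.322 km
  C: √((0.238·111.32)² + (-0.096·111.32)²) = √(701.94051 + 114.20598) = 28.568 km
  D: √((-0.025·111.32)² + (-0.152·111.32)²) = √(7.74509 + 286.30806) = 17.148 km
  → nearest: D (17.148 km)
Q3 at 0.336°S, 38.002°E:
  A: √((0.228·111.32)² + (0.183·111.32)²) = √(644.19313 + 415.00046) = 32.545 km
  B: √((0.185·111.32)² + (0.373·111.32)²) = √(424.12107 + 1724.10638) = 46.349 km
  C: √((0.040·111.32)² + (0.208·111.32)²) = √(19.82743 + 536.13365) = 23.579 km
  D: √((-0.223·111.32)² + (0.152·111.32)²) = √(616.24885 + 286.30806) = 30.043 km
  → nearest: C (23.579 km)
Q4 at 0.041°S, 38.015°E:
  A: √((-0.067·111.32)² + (0.170·111.32)²) = √(55.62833 + 358.13292) = 20.341 km
  B: √((-0.110·111.32)² + (0.360·111.32)²) = √(149.94492 + 1606.02166) = 41.904 km
  C: √((-0.255·111.32)² + (0.195·111.32)²) = √(805.79906 + 471.21121) = 35.735 km
  D: √((-0.518·111.32)² + (0.139·111.32)²) = √(3325.10922 + 239.42858) = 59.704 km
  → nearest: A (20.341 km)
Q5 at 0.083°S, 38.375°E:
  A: √((-0.025·111.32)² + (-0.190·111.32)²) = √(7.74509 + 447.35634) = 21.333 km
  B: √((-0.068·111.32)² + (0.000·111.32)²) = √(57.30127 + 0.00000) = 7.570 km
  C: √((-0.213·111.32)² + (-0.165·111.32)²) = √(562.21911 + 337.37608) = 29.993 km
  D: √((-0.476·111.32)² + (-0.221·111.32)²) = √(2807.76206 + 605.24463) = 58.421 km
  → nearest: B (7.570 km)

Q1→D; Q2→D; Q3→C; Q4→A; Q5→B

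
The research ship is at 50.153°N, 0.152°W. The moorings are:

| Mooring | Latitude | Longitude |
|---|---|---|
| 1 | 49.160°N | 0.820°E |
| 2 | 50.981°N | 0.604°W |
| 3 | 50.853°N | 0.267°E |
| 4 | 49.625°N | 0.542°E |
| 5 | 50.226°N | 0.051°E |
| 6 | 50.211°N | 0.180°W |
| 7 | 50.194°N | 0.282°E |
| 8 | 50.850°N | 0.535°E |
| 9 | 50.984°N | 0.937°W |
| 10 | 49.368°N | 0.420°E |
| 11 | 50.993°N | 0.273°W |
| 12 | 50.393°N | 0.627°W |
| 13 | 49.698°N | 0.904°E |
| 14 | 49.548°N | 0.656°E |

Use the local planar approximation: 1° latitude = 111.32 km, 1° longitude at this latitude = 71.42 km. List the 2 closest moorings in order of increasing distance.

Distances from 50.153°N, 0.152°W:
1: √((-0.993·111.32)² + (0.972·71.42)²) = √(12219.25962 + 4819.16972) = 130.531 km
2: √((0.828·111.32)² + (-0.452·71.42)²) = √(8495.85456 + 1042.11719) = 97.663 km
3: √((0.700·111.32)² + (0.419·71.42)²) = √(6072.14978 + 895.50443) = 83.472 km
4: √((-0.528·111.32)² + (0.694·71.42)²) = √(3454.73103 + 2456.73681) = 76.886 km
5: √((0.073·111.32)² + (0.203·71.42)²) = √(66.03773 + 210.19954) = 16.620 km
6: √((0.058·111.32)² + (-0.028·71.42)²) = √(41.68717 + 3.99904) = 6.759 km
7: √((0.041·111.32)² + (0.434·71.42)²) = √(20.83119 + 960.76937) = 31.331 km
8: √((0.697·111.32)² + (0.687·71.42)²) = √(6020.21431 + 2407.42722) = 91.802 km
9: √((0.831·111.32)² + (-0.785·71.42)²) = √(8557.53025 + 3143.25059) = 108.170 km
10: √((-0.785·111.32)² + (0.572·71.42)²) = √(7636.34795 + 1668.90551) = 96.464 km
11: √((0.840·111.32)² + (-0.121·71.42)²) = √(8743.89568 + 74.68105) = 93.907 km
12: √((0.240·111.32)² + (-0.475·71.42)²) = √(713.78740 + 1150.87170) = 43.182 km
13: √((-0.455·111.32)² + (1.056·71.42)²) = √(2565.48328 + 5688.10400) = 90.849 km
14: √((-0.605·111.32)² + (0.808·71.42)²) = √(4535.83392 + 3330.13940) = 88.690 km
Sorted: 6 (6.759 km) < 5 (16.620 km) < 7 (31.331 km) < 12 (43.182 km) < …

6, 5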